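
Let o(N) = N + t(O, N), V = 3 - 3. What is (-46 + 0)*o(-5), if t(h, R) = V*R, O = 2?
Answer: 230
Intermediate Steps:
V = 0
t(h, R) = 0 (t(h, R) = 0*R = 0)
o(N) = N (o(N) = N + 0 = N)
(-46 + 0)*o(-5) = (-46 + 0)*(-5) = -46*(-5) = 230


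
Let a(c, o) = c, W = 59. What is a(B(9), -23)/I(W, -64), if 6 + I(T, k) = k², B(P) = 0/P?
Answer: 0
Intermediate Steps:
B(P) = 0
I(T, k) = -6 + k²
a(B(9), -23)/I(W, -64) = 0/(-6 + (-64)²) = 0/(-6 + 4096) = 0/4090 = 0*(1/4090) = 0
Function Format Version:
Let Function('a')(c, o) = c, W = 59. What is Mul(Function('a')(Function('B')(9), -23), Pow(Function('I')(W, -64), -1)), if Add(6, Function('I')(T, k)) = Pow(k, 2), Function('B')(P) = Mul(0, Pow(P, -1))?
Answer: 0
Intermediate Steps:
Function('B')(P) = 0
Function('I')(T, k) = Add(-6, Pow(k, 2))
Mul(Function('a')(Function('B')(9), -23), Pow(Function('I')(W, -64), -1)) = Mul(0, Pow(Add(-6, Pow(-64, 2)), -1)) = Mul(0, Pow(Add(-6, 4096), -1)) = Mul(0, Pow(4090, -1)) = Mul(0, Rational(1, 4090)) = 0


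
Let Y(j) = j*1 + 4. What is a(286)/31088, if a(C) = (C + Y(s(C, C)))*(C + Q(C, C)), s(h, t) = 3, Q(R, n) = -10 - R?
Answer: -1465/15544 ≈ -0.094249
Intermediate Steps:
Y(j) = 4 + j (Y(j) = j + 4 = 4 + j)
a(C) = -70 - 10*C (a(C) = (C + (4 + 3))*(C + (-10 - C)) = (C + 7)*(-10) = (7 + C)*(-10) = -70 - 10*C)
a(286)/31088 = (-70 - 10*286)/31088 = (-70 - 2860)*(1/31088) = -2930*1/31088 = -1465/15544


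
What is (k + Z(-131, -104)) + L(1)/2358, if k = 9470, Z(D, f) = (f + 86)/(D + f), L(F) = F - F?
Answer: 2225468/235 ≈ 9470.1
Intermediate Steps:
L(F) = 0
Z(D, f) = (86 + f)/(D + f)
(k + Z(-131, -104)) + L(1)/2358 = (9470 + (86 - 104)/(-131 - 104)) + 0/2358 = (9470 - 18/(-235)) + 0*(1/2358) = (9470 - 1/235*(-18)) + 0 = (9470 + 18/235) + 0 = 2225468/235 + 0 = 2225468/235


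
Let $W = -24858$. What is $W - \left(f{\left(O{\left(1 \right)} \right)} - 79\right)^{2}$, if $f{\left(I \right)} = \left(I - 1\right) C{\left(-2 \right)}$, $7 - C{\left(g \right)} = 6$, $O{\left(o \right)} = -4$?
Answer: $-31914$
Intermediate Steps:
$C{\left(g \right)} = 1$ ($C{\left(g \right)} = 7 - 6 = 1$)
$f{\left(I \right)} = -1 + I$ ($f{\left(I \right)} = \left(I - 1\right) 1 = \left(-1 + I\right) 1 = -1 + I$)
$W - \left(f{\left(O{\left(1 \right)} \right)} - 79\right)^{2} = -24858 - \left(\left(-1 - 4\right) - 79\right)^{2} = -24858 - \left(-5 - 79\right)^{2} = -24858 - \left(-84\right)^{2} = -24858 - 7056 = -31914$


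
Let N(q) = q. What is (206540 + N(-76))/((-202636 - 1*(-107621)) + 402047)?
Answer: 25808/38379 ≈ 0.67245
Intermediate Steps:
(206540 + N(-76))/((-202636 - 1*(-107621)) + 402047) = (206540 - 76)/((-202636 - 1*(-107621)) + 402047) = 206464/((-202636 + 107621) + 402047) = 206464/(-95015 + 402047) = 206464/307032 = 206464*(1/307032) = 25808/38379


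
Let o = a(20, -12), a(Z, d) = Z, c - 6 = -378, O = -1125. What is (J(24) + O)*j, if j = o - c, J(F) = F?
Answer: -431592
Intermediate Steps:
c = -372 (c = 6 - 378 = -372)
o = 20
j = 392 (j = 20 - 1*(-372) = 20 + 372 = 392)
(J(24) + O)*j = (24 - 1125)*392 = -1101*392 = -431592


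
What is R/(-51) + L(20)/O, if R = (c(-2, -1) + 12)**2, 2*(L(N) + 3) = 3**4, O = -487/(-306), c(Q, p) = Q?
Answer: 536525/24837 ≈ 21.602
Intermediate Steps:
O = 487/306 (O = -487*(-1/306) = 487/306 ≈ 1.5915)
L(N) = 75/2 (L(N) = -3 + (1/2)*3**4 = -3 + (1/2)*81 = -3 + 81/2 = 75/2)
R = 100 (R = (-2 + 12)**2 = 10**2 = 100)
R/(-51) + L(20)/O = 100/(-51) + 75/(2*(487/306)) = 100*(-1/51) + (75/2)*(306/487) = -100/51 + 11475/487 = 536525/24837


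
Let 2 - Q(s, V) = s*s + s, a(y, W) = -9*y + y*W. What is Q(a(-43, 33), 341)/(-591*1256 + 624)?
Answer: 531995/370836 ≈ 1.4346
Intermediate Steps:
a(y, W) = -9*y + W*y
Q(s, V) = 2 - s - s² (Q(s, V) = 2 - (s*s + s) = 2 - (s² + s) = 2 - (s + s²) = 2 + (-s - s²) = 2 - s - s²)
Q(a(-43, 33), 341)/(-591*1256 + 624) = (2 - (-43)*(-9 + 33) - (-43*(-9 + 33))²)/(-591*1256 + 624) = (2 - (-43)*24 - (-43*24)²)/(-742296 + 624) = (2 - 1*(-1032) - 1*(-1032)²)/(-741672) = (2 + 1032 - 1*1065024)*(-1/741672) = (2 + 1032 - 1065024)*(-1/741672) = -1063990*(-1/741672) = 531995/370836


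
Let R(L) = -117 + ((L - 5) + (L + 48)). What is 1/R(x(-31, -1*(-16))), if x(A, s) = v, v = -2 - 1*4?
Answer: -1/86 ≈ -0.011628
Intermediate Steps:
v = -6 (v = -2 - 4 = -6)
x(A, s) = -6
R(L) = -74 + 2*L (R(L) = -117 + ((-5 + L) + (48 + L)) = -117 + (43 + 2*L) = -74 + 2*L)
1/R(x(-31, -1*(-16))) = 1/(-74 + 2*(-6)) = 1/(-74 - 12) = 1/(-86) = -1/86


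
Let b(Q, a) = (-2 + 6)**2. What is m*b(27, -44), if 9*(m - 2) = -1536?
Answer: -8096/3 ≈ -2698.7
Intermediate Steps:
m = -506/3 (m = 2 + (1/9)*(-1536) = 2 - 512/3 = -506/3 ≈ -168.67)
b(Q, a) = 16 (b(Q, a) = 4**2 = 16)
m*b(27, -44) = -506/3*16 = -8096/3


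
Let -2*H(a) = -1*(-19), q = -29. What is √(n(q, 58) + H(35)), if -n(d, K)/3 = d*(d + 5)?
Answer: I*√8390/2 ≈ 45.798*I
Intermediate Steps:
n(d, K) = -3*d*(5 + d) (n(d, K) = -3*d*(d + 5) = -3*d*(5 + d))
H(a) = -19/2 (H(a) = -(-1)*(-19)/2 = -½*19 = -19/2)
√(n(q, 58) + H(35)) = √(-3*(-29)*(5 - 29) - 19/2) = √(-3*(-29)*(-24) - 19/2) = √(-2088 - 19/2) = √(-4195/2) = I*√8390/2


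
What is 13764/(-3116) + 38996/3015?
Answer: 20003269/2348685 ≈ 8.5168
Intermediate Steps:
13764/(-3116) + 38996/3015 = 13764*(-1/3116) + 38996*(1/3015) = -3441/779 + 38996/3015 = 20003269/2348685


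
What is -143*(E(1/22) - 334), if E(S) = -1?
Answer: 47905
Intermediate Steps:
-143*(E(1/22) - 334) = -143*(-1 - 334) = -143*(-335) = 47905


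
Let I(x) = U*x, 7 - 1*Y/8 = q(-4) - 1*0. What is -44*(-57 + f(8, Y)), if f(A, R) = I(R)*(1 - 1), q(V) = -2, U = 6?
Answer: 2508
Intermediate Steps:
Y = 72 (Y = 56 - 8*(-2 - 1*0) = 56 - 8*(-2 + 0) = 56 - 8*(-2) = 56 + 16 = 72)
I(x) = 6*x
f(A, R) = 0 (f(A, R) = (6*R)*(1 - 1) = (6*R)*0 = 0)
-44*(-57 + f(8, Y)) = -44*(-57 + 0) = -44*(-57) = 2508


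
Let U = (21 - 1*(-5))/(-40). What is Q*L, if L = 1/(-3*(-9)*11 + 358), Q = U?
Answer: -13/13100 ≈ -0.00099237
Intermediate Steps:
U = -13/20 (U = (21 + 5)*(-1/40) = 26*(-1/40) = -13/20 ≈ -0.65000)
Q = -13/20 ≈ -0.65000
L = 1/655 (L = 1/(27*11 + 358) = 1/(297 + 358) = 1/655 ≈ 0.0015267)
Q*L = -13/20*1/655 = -13/13100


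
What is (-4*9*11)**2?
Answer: 156816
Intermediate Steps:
(-4*9*11)**2 = (-36*11)**2 = (-396)**2 = 156816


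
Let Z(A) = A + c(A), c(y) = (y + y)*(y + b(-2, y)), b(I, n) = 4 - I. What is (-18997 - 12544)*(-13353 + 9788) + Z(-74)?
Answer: 112453655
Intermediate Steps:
c(y) = 2*y*(6 + y) (c(y) = (y + y)*(y + (4 - 1*(-2))) = (2*y)*(y + (4 + 2)) = (2*y)*(y + 6) = (2*y)*(6 + y) = 2*y*(6 + y))
Z(A) = A + 2*A*(6 + A)
(-18997 - 12544)*(-13353 + 9788) + Z(-74) = (-18997 - 12544)*(-13353 + 9788) - 74*(13 + 2*(-74)) = -31541*(-3565) - 74*(13 - 148) = 112443665 - 74*(-135) = 112443665 + 9990 = 112453655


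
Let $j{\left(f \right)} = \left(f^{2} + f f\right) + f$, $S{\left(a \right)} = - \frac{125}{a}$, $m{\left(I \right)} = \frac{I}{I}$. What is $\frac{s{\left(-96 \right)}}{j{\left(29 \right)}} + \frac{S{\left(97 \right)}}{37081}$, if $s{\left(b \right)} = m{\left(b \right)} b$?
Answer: $- \frac{345512147}{6154222327} \approx -0.056142$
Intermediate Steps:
$m{\left(I \right)} = 1$
$s{\left(b \right)} = b$ ($s{\left(b \right)} = 1 b = b$)
$j{\left(f \right)} = f + 2 f^{2}$ ($j{\left(f \right)} = \left(f^{2} + f^{2}\right) + f = 2 f^{2} + f = f + 2 f^{2}$)
$\frac{s{\left(-96 \right)}}{j{\left(29 \right)}} + \frac{S{\left(97 \right)}}{37081} = - \frac{96}{29 \left(1 + 2 \cdot 29\right)} + \frac{\left(-125\right) \frac{1}{97}}{37081} = - \frac{96}{29 \left(1 + 58\right)} + \left(-125\right) \frac{1}{97} \cdot \frac{1}{37081} = - \frac{96}{29 \cdot 59} - \frac{125}{3596857} = - \frac{96}{1711} - \frac{125}{3596857} = - \frac{345512147}{6154222327}$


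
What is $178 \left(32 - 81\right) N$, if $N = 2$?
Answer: $-17444$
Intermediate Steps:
$178 \left(32 - 81\right) N = 178 \left(32 - 81\right) 2 = 178 \left(-49\right) 2 = \left(-8722\right) 2 = -17444$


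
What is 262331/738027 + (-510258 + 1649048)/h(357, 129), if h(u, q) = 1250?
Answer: 84078568108/92253375 ≈ 911.39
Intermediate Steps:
262331/738027 + (-510258 + 1649048)/h(357, 129) = 262331/738027 + (-510258 + 1649048)/1250 = 262331*(1/738027) + 1138790*(1/1250) = 262331/738027 + 113879/125 = 84078568108/92253375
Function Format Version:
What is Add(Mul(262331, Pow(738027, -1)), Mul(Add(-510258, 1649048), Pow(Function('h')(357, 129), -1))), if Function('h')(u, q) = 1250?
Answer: Rational(84078568108, 92253375) ≈ 911.39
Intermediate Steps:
Add(Mul(262331, Pow(738027, -1)), Mul(Add(-510258, 1649048), Pow(Function('h')(357, 129), -1))) = Add(Mul(262331, Pow(738027, -1)), Mul(Add(-510258, 1649048), Pow(1250, -1))) = Add(Mul(262331, Rational(1, 738027)), Mul(1138790, Rational(1, 1250))) = Add(Rational(262331, 738027), Rational(113879, 125)) = Rational(84078568108, 92253375)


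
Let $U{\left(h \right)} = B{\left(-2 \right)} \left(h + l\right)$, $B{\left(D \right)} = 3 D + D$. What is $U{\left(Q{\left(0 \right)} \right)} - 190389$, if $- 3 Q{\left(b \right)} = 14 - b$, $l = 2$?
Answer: $- \frac{571103}{3} \approx -1.9037 \cdot 10^{5}$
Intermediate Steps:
$Q{\left(b \right)} = - \frac{14}{3} + \frac{b}{3}$ ($Q{\left(b \right)} = - \frac{14 - b}{3} = - \frac{14}{3} + \frac{b}{3}$)
$B{\left(D \right)} = 4 D$
$U{\left(h \right)} = -16 - 8 h$ ($U{\left(h \right)} = 4 \left(-2\right) \left(h + 2\right) = - 8 \left(2 + h\right) = -16 - 8 h$)
$U{\left(Q{\left(0 \right)} \right)} - 190389 = \left(-16 - 8 \left(- \frac{14}{3} + \frac{1}{3} \cdot 0\right)\right) - 190389 = \left(-16 - 8 \left(- \frac{14}{3} + 0\right)\right) - 190389 = \left(-16 - - \frac{112}{3}\right) - 190389 = \left(-16 + \frac{112}{3}\right) - 190389 = \frac{64}{3} - 190389 = - \frac{571103}{3}$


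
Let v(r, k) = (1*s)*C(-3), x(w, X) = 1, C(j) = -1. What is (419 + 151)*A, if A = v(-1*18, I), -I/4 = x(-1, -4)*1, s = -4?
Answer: 2280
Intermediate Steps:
I = -4 ≈ -4.0000
v(r, k) = 4 (v(r, k) = (1*(-4))*(-1) = -4*(-1) = 4)
A = 4
(419 + 151)*A = (419 + 151)*4 = 570*4 = 2280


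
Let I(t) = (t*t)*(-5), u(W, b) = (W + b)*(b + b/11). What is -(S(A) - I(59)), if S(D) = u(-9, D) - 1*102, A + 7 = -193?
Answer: -62903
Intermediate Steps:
A = -200 (A = -7 - 193 = -200)
u(W, b) = 12*b*(W + b)/11 (u(W, b) = (W + b)*(b + b*(1/11)) = (W + b)*(b + b/11) = (W + b)*(12*b/11) = 12*b*(W + b)/11)
S(D) = -102 + 12*D*(-9 + D)/11 (S(D) = 12*D*(-9 + D)/11 - 1*102 = 12*D*(-9 + D)/11 - 102 = -102 + 12*D*(-9 + D)/11)
I(t) = -5*t**2 (I(t) = t**2*(-5) = -5*t**2)
-(S(A) - I(59)) = -((-102 + (12/11)*(-200)*(-9 - 200)) - (-5)*59**2) = -((-102 + (12/11)*(-200)*(-209)) - (-5)*3481) = -((-102 + 45600) - 1*(-17405)) = -(45498 + 17405) = -1*62903 = -62903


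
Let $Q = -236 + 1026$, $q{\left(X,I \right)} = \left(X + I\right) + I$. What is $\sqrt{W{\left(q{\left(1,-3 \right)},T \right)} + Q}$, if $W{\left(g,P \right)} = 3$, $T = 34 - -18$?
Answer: $\sqrt{793} \approx 28.16$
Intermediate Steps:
$q{\left(X,I \right)} = X + 2 I$ ($q{\left(X,I \right)} = \left(I + X\right) + I = X + 2 I$)
$T = 52$ ($T = 34 + 18 = 52$)
$Q = 790$
$\sqrt{W{\left(q{\left(1,-3 \right)},T \right)} + Q} = \sqrt{3 + 790} = \sqrt{793}$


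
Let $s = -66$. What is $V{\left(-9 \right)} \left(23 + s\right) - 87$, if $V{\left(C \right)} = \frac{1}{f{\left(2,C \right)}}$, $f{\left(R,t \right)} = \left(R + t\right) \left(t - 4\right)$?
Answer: $- \frac{7960}{91} \approx -87.473$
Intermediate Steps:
$f{\left(R,t \right)} = \left(-4 + t\right) \left(R + t\right)$ ($f{\left(R,t \right)} = \left(R + t\right) \left(-4 + t\right) = \left(-4 + t\right) \left(R + t\right)$)
$V{\left(C \right)} = \frac{1}{-8 + C^{2} - 2 C}$ ($V{\left(C \right)} = \frac{1}{C^{2} - 8 - 4 C + 2 C} = \frac{1}{-8 + C^{2} - 2 C}$)
$V{\left(-9 \right)} \left(23 + s\right) - 87 = \frac{23 - 66}{-8 + \left(-9\right)^{2} - -18} - 87 = \frac{1}{-8 + 81 + 18} \left(-43\right) - 87 = \frac{1}{91} \left(-43\right) - 87 = - \frac{43}{91} - 87 = - \frac{7960}{91}$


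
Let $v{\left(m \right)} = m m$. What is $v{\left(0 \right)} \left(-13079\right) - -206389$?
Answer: $206389$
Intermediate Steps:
$v{\left(m \right)} = m^{2}$
$v{\left(0 \right)} \left(-13079\right) - -206389 = 0^{2} \left(-13079\right) - -206389 = 0 \left(-13079\right) + 206389 = 0 + 206389 = 206389$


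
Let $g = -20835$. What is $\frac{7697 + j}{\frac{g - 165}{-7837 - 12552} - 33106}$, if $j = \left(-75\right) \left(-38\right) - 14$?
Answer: $- \frac{214757337}{674977234} \approx -0.31817$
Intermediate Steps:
$j = 2836$ ($j = 2850 - 14 = 2836$)
$\frac{7697 + j}{\frac{g - 165}{-7837 - 12552} - 33106} = \frac{7697 + 2836}{\frac{-20835 - 165}{-7837 - 12552} - 33106} = \frac{10533}{- \frac{21000}{-20389} - 33106} = \frac{10533}{\left(-21000\right) \left(- \frac{1}{20389}\right) - 33106} = \frac{10533}{\frac{21000}{20389} - 33106} = \frac{10533}{- \frac{674977234}{20389}} = 10533 \left(- \frac{20389}{674977234}\right) = - \frac{214757337}{674977234}$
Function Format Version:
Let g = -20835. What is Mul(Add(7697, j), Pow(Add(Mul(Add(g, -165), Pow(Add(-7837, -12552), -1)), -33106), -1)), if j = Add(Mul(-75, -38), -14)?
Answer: Rational(-214757337, 674977234) ≈ -0.31817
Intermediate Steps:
j = 2836 (j = Add(2850, -14) = 2836)
Mul(Add(7697, j), Pow(Add(Mul(Add(g, -165), Pow(Add(-7837, -12552), -1)), -33106), -1)) = Mul(Add(7697, 2836), Pow(Add(Mul(Add(-20835, -165), Pow(Add(-7837, -12552), -1)), -33106), -1)) = Mul(10533, Pow(Add(Mul(-21000, Pow(-20389, -1)), -33106), -1)) = Mul(10533, Pow(Add(Mul(-21000, Rational(-1, 20389)), -33106), -1)) = Mul(10533, Pow(Add(Rational(21000, 20389), -33106), -1)) = Mul(10533, Pow(Rational(-674977234, 20389), -1)) = Mul(10533, Rational(-20389, 674977234)) = Rational(-214757337, 674977234)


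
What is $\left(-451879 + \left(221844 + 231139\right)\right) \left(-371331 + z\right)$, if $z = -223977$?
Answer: $-657220032$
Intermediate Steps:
$\left(-451879 + \left(221844 + 231139\right)\right) \left(-371331 + z\right) = \left(-451879 + \left(221844 + 231139\right)\right) \left(-371331 - 223977\right) = \left(-451879 + 452983\right) \left(-595308\right) = 1104 \left(-595308\right) = -657220032$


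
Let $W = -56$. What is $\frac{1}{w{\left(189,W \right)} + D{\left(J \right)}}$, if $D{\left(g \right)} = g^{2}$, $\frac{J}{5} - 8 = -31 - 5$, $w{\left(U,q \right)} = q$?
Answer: $\frac{1}{19544} \approx 5.1167 \cdot 10^{-5}$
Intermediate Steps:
$J = -140$ ($J = 40 + 5 \left(-31 - 5\right) = 40 + 5 \left(-36\right) = 40 - 180 = -140$)
$\frac{1}{w{\left(189,W \right)} + D{\left(J \right)}} = \frac{1}{-56 + \left(-140\right)^{2}} = \frac{1}{-56 + 19600} = \frac{1}{19544}$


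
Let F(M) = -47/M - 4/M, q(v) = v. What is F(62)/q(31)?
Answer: -51/1922 ≈ -0.026535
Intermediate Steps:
F(M) = -51/M
F(62)/q(31) = -51/62/31 = -51*1/62*(1/31) = -51/62*1/31 = -51/1922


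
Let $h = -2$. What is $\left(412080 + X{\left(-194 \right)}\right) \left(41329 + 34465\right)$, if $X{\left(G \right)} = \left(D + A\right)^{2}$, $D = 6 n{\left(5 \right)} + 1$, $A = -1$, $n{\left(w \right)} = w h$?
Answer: $31506049920$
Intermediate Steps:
$n{\left(w \right)} = - 2 w$ ($n{\left(w \right)} = w \left(-2\right) = - 2 w$)
$D = -59$ ($D = 6 \left(\left(-2\right) 5\right) + 1 = 6 \left(-10\right) + 1 = -60 + 1 = -59$)
$X{\left(G \right)} = 3600$ ($X{\left(G \right)} = \left(-59 - 1\right)^{2} = \left(-60\right)^{2} = 3600$)
$\left(412080 + X{\left(-194 \right)}\right) \left(41329 + 34465\right) = \left(412080 + 3600\right) \left(41329 + 34465\right) = 415680 \cdot 75794 = 31506049920$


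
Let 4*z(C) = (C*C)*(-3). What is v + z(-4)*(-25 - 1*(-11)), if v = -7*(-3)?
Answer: 189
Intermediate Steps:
z(C) = -3*C²/4 (z(C) = ((C*C)*(-3))/4 = (C²*(-3))/4 = (-3*C²)/4 = -3*C²/4)
v = 21
v + z(-4)*(-25 - 1*(-11)) = 21 + (-¾*(-4)²)*(-25 - 1*(-11)) = 21 + (-¾*16)*(-25 + 11) = 21 - 12*(-14) = 21 + 168 = 189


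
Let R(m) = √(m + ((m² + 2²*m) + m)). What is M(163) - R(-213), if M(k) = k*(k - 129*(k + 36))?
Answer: -4157804 - 3*√4899 ≈ -4.1580e+6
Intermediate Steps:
R(m) = √(m² + 6*m) (R(m) = √(m + ((m² + 4*m) + m)) = √(m + (m² + 5*m)) = √(m² + 6*m))
M(k) = k*(-4644 - 128*k) (M(k) = k*(k - 129*(36 + k)) = k*(k + (-4644 - 129*k)) = k*(-4644 - 128*k))
M(163) - R(-213) = -4*163*(1161 + 32*163) - √(-213*(6 - 213)) = -4*163*(1161 + 5216) - √(-213*(-207)) = -4*163*6377 - √44091 = -4157804 - 3*√4899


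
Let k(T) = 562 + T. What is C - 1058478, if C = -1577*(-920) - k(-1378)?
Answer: 393178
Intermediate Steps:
C = 1451656 (C = -1577*(-920) - (562 - 1378) = 1450840 - 1*(-816) = 1450840 + 816 = 1451656)
C - 1058478 = 1451656 - 1058478 = 393178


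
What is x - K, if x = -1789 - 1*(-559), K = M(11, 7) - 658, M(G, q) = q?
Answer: -579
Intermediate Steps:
K = -651 (K = 7 - 658 = -651)
x = -1230 (x = -1789 + 559 = -1230)
x - K = -1230 - 1*(-651) = -1230 + 651 = -579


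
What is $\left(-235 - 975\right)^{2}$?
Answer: $1464100$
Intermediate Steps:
$\left(-235 - 975\right)^{2} = \left(-1210\right)^{2} = 1464100$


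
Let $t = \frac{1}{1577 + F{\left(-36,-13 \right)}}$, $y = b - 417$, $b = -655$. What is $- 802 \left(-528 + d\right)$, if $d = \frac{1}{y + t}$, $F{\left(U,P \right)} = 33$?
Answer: $\frac{730852047284}{1725919} \approx 4.2346 \cdot 10^{5}$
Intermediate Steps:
$y = -1072$ ($y = -655 - 417 = -1072$)
$t = \frac{1}{1610}$ ($t = \frac{1}{1577 + 33} = \frac{1}{1610} \approx 0.00062112$)
$d = - \frac{1610}{1725919}$ ($d = \frac{1}{-1072 + \frac{1}{1610}} = \frac{1}{- \frac{1725919}{1610}} = - \frac{1610}{1725919} \approx -0.00093284$)
$- 802 \left(-528 + d\right) = - 802 \left(-528 - \frac{1610}{1725919}\right) = \left(-802\right) \left(- \frac{911286842}{1725919}\right) = \frac{730852047284}{1725919}$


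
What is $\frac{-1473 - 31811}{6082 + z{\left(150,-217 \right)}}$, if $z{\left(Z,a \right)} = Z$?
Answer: $- \frac{8321}{1558} \approx -5.3408$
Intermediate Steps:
$\frac{-1473 - 31811}{6082 + z{\left(150,-217 \right)}} = \frac{-1473 - 31811}{6082 + 150} = - \frac{33284}{6232} = \left(-33284\right) \frac{1}{6232} = - \frac{8321}{1558}$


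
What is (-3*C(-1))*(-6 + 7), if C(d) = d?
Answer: 3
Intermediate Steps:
(-3*C(-1))*(-6 + 7) = (-3*(-1))*(-6 + 7) = 3*1 = 3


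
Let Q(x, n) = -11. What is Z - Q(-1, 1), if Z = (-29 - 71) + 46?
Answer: -43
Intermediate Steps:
Z = -54 (Z = -100 + 46 = -54)
Z - Q(-1, 1) = -54 - 1*(-11) = -54 + 11 = -43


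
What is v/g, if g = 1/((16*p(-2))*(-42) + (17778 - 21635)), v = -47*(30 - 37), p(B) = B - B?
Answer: -1268953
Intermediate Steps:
p(B) = 0
v = 329 (v = -47*(-7) = 329)
g = -1/3857 (g = 1/((16*0)*(-42) + (17778 - 21635)) = 1/(0*(-42) - 3857) = 1/(0 - 3857) = 1/(-3857) = -1/3857 ≈ -0.00025927)
v/g = 329/(-1/3857) = 329*(-3857) = -1268953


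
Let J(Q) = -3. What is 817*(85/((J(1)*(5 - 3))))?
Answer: -69445/6 ≈ -11574.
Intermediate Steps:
817*(85/((J(1)*(5 - 3)))) = 817*(85/((-3*(5 - 3)))) = 817*(85/((-3*2))) = 817*(85/(-6)) = 817*(85*(-1/6)) = 817*(-85/6) = -69445/6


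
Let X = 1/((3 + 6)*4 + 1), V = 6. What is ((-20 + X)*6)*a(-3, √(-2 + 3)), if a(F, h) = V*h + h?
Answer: -31038/37 ≈ -838.87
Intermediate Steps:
a(F, h) = 7*h (a(F, h) = 6*h + h = 7*h)
X = 1/37 (X = 1/(9*4 + 1) = 1/(36 + 1) = 1/37 ≈ 0.027027)
((-20 + X)*6)*a(-3, √(-2 + 3)) = ((-20 + 1/37)*6)*(7*√(-2 + 3)) = (-739/37*6)*(7*√1) = -31038/37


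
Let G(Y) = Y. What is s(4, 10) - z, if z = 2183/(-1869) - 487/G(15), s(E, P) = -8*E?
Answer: 5092/3115 ≈ 1.6347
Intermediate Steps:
z = -104772/3115 (z = 2183/(-1869) - 487/15 = 2183*(-1/1869) - 487*1/15 = -2183/1869 - 487/15 = -104772/3115 ≈ -33.635)
s(4, 10) - z = -8*4 - 1*(-104772/3115) = -32 + 104772/3115 = 5092/3115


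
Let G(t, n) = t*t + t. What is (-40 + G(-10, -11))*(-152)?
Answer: -7600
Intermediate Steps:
G(t, n) = t + t² (G(t, n) = t² + t = t + t²)
(-40 + G(-10, -11))*(-152) = (-40 - 10*(1 - 10))*(-152) = (-40 - 10*(-9))*(-152) = (-40 + 90)*(-152) = 50*(-152) = -7600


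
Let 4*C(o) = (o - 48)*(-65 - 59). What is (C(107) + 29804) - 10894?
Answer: 17081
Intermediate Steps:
C(o) = 1488 - 31*o (C(o) = ((o - 48)*(-65 - 59))/4 = ((-48 + o)*(-124))/4 = (5952 - 124*o)/4 = 1488 - 31*o)
(C(107) + 29804) - 10894 = ((1488 - 31*107) + 29804) - 10894 = ((1488 - 3317) + 29804) - 10894 = (-1829 + 29804) - 10894 = 27975 - 10894 = 17081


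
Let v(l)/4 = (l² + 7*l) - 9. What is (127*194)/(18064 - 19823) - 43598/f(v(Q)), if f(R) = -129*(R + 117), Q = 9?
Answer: -2011455532/149080527 ≈ -13.492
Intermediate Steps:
v(l) = -36 + 4*l² + 28*l (v(l) = 4*((l² + 7*l) - 9) = 4*(-9 + l² + 7*l) = -36 + 4*l² + 28*l)
f(R) = -15093 - 129*R (f(R) = -129*(117 + R) = -15093 - 129*R)
(127*194)/(18064 - 19823) - 43598/f(v(Q)) = (127*194)/(18064 - 19823) - 43598/(-15093 - 129*(-36 + 4*9² + 28*9)) = 24638/(-1759) - 43598/(-15093 - 129*(-36 + 4*81 + 252)) = 24638*(-1/1759) - 43598/(-15093 - 129*(-36 + 324 + 252)) = -24638/1759 - 43598/(-15093 - 129*540) = -24638/1759 - 43598/(-15093 - 69660) = -24638/1759 - 43598/(-84753) = -24638/1759 - 43598*(-1/84753) = -24638/1759 + 43598/84753 = -2011455532/149080527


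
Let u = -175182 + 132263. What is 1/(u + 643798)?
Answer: 1/600879 ≈ 1.6642e-6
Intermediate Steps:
u = -42919
1/(u + 643798) = 1/(-42919 + 643798) = 1/600879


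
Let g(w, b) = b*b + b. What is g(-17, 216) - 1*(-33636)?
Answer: 80508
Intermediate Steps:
g(w, b) = b + b² (g(w, b) = b² + b = b + b²)
g(-17, 216) - 1*(-33636) = 216*(1 + 216) - 1*(-33636) = 216*217 + 33636 = 46872 + 33636 = 80508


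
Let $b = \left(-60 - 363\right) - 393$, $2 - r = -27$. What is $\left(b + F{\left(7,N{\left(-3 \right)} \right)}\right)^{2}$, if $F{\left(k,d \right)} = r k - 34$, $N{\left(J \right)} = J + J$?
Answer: $418609$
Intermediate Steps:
$r = 29$ ($r = 2 - -27 = 2 + 27 = 29$)
$N{\left(J \right)} = 2 J$
$F{\left(k,d \right)} = -34 + 29 k$ ($F{\left(k,d \right)} = 29 k - 34 = -34 + 29 k$)
$b = -816$ ($b = -423 - 393 = -816$)
$\left(b + F{\left(7,N{\left(-3 \right)} \right)}\right)^{2} = \left(-816 + \left(-34 + 29 \cdot 7\right)\right)^{2} = \left(-816 + \left(-34 + 203\right)\right)^{2} = \left(-816 + 169\right)^{2} = \left(-647\right)^{2} = 418609$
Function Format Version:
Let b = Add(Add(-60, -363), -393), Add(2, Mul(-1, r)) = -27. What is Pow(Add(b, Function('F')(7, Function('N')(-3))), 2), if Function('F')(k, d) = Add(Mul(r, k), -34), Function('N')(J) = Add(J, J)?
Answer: 418609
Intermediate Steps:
r = 29 (r = Add(2, Mul(-1, -27)) = Add(2, 27) = 29)
Function('N')(J) = Mul(2, J)
Function('F')(k, d) = Add(-34, Mul(29, k)) (Function('F')(k, d) = Add(Mul(29, k), -34) = Add(-34, Mul(29, k)))
b = -816 (b = Add(-423, -393) = -816)
Pow(Add(b, Function('F')(7, Function('N')(-3))), 2) = Pow(Add(-816, Add(-34, Mul(29, 7))), 2) = Pow(Add(-816, Add(-34, 203)), 2) = Pow(Add(-816, 169), 2) = Pow(-647, 2) = 418609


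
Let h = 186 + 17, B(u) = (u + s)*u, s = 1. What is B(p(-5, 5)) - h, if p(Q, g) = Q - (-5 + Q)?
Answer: -173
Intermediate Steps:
p(Q, g) = 5 (p(Q, g) = Q + (5 - Q) = 5)
B(u) = u*(1 + u) (B(u) = (u + 1)*u = (1 + u)*u = u*(1 + u))
h = 203
B(p(-5, 5)) - h = 5*(1 + 5) - 1*203 = 5*6 - 203 = 30 - 203 = -173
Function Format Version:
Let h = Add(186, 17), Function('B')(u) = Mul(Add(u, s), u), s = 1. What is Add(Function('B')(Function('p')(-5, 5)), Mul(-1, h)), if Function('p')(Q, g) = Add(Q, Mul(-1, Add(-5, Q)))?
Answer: -173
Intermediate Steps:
Function('p')(Q, g) = 5 (Function('p')(Q, g) = Add(Q, Add(5, Mul(-1, Q))) = 5)
Function('B')(u) = Mul(u, Add(1, u)) (Function('B')(u) = Mul(Add(u, 1), u) = Mul(Add(1, u), u) = Mul(u, Add(1, u)))
h = 203
Add(Function('B')(Function('p')(-5, 5)), Mul(-1, h)) = Add(Mul(5, Add(1, 5)), Mul(-1, 203)) = Add(Mul(5, 6), -203) = Add(30, -203) = -173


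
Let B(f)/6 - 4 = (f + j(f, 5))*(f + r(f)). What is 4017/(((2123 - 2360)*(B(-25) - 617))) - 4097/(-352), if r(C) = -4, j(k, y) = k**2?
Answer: 33982820687/2919645344 ≈ 11.639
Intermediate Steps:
B(f) = 24 + 6*(-4 + f)*(f + f**2) (B(f) = 24 + 6*((f + f**2)*(f - 4)) = 24 + 6*((f + f**2)*(-4 + f)) = 24 + 6*((-4 + f)*(f + f**2)) = 24 + 6*(-4 + f)*(f + f**2))
4017/(((2123 - 2360)*(B(-25) - 617))) - 4097/(-352) = 4017/(((2123 - 2360)*((24 - 24*(-25) - 18*(-25)**2 + 6*(-25)**3) - 617))) - 4097/(-352) = 4017/((-237*((24 + 600 - 18*625 + 6*(-15625)) - 617))) - 4097*(-1/352) = 4017/((-237*((24 + 600 - 11250 - 93750) - 617))) + 4097/352 = 4017/((-237*(-104376 - 617))) + 4097/352 = 4017/((-237*(-104993))) + 4097/352 = 4017/24883341 + 4097/352 = 4017*(1/24883341) + 4097/352 = 1339/8294447 + 4097/352 = 33982820687/2919645344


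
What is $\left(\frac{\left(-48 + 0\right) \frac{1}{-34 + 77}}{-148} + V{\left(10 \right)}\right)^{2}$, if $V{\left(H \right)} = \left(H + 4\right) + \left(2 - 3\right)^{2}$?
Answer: $\frac{570111129}{2531281} \approx 225.23$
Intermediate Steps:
$V{\left(H \right)} = 5 + H$ ($V{\left(H \right)} = \left(4 + H\right) + \left(-1\right)^{2} = \left(4 + H\right) + 1 = 5 + H$)
$\left(\frac{\left(-48 + 0\right) \frac{1}{-34 + 77}}{-148} + V{\left(10 \right)}\right)^{2} = \left(\frac{\left(-48 + 0\right) \frac{1}{-34 + 77}}{-148} + \left(5 + 10\right)\right)^{2} = \left(- \frac{48}{43} \left(- \frac{1}{148}\right) + 15\right)^{2} = \left(\left(-48\right) \frac{1}{43} \left(- \frac{1}{148}\right) + 15\right)^{2} = \left(\left(- \frac{48}{43}\right) \left(- \frac{1}{148}\right) + 15\right)^{2} = \left(\frac{12}{1591} + 15\right)^{2} = \left(\frac{23877}{1591}\right)^{2} = \frac{570111129}{2531281}$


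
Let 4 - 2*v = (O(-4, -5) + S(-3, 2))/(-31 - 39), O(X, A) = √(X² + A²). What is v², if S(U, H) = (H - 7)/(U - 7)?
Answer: 62977/15680 + 561*√41/19600 ≈ 4.1997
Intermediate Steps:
O(X, A) = √(A² + X²)
S(U, H) = (-7 + H)/(-7 + U)
v = 561/280 + √41/140 (v = 2 - (√((-5)² + (-4)²) + (-7 + 2)/(-7 - 3))/(2*(-31 - 39)) = 2 - (√(25 + 16) - 5/(-10))/(2*(-70)) = 2 - (√41 - ⅒*(-5))*(-1)/(2*70) = 2 - (√41 + ½)*(-1)/(2*70) = 2 - (½ + √41)*(-1)/(2*70) = 2 - (-1/140 - √41/70)/2 = 2 + (1/280 + √41/140) = 561/280 + √41/140 ≈ 2.0493)
v² = (561/280 + √41/140)²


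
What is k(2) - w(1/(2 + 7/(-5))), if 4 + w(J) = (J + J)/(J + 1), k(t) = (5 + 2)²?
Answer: 207/4 ≈ 51.750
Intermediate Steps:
k(t) = 49 (k(t) = 7² = 49)
w(J) = -4 + 2*J/(1 + J) (w(J) = -4 + (J + J)/(J + 1) = -4 + (2*J)/(1 + J) = -4 + 2*J/(1 + J))
k(2) - w(1/(2 + 7/(-5))) = 49 - 2*(-2 - 1/(2 + 7/(-5)))/(1 + 1/(2 + 7/(-5))) = 49 - 2*(-2 - 1/(2 + 7*(-⅕)))/(1 + 1/(2 + 7*(-⅕))) = 49 - 2*(-2 - 1/(2 - 7/5))/(1 + 1/(2 - 7/5)) = 49 - 2*(-2 - 1/⅗)/(1 + 1/(⅗)) = 49 - 2*(-2 - 1*5/3)/(1 + 5/3) = 49 - 2*(-2 - 5/3)/8/3 = 49 - 2*3*(-11)/(8*3) = 49 - 1*(-11/4) = 49 + 11/4 = 207/4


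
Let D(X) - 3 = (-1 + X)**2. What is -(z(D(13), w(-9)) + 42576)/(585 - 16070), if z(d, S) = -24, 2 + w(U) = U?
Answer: 42552/15485 ≈ 2.7479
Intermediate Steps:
w(U) = -2 + U
D(X) = 3 + (-1 + X)**2
-(z(D(13), w(-9)) + 42576)/(585 - 16070) = -(-24 + 42576)/(585 - 16070) = -42552/(-15485) = -42552*(-1)/15485 = -1*(-42552/15485) = 42552/15485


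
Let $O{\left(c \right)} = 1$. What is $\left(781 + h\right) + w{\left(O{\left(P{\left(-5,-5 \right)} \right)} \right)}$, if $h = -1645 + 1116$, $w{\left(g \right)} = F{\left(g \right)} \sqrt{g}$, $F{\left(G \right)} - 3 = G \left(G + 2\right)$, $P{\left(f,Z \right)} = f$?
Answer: $258$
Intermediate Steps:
$F{\left(G \right)} = 3 + G \left(2 + G\right)$ ($F{\left(G \right)} = 3 + G \left(G + 2\right) = 3 + G \left(2 + G\right)$)
$w{\left(g \right)} = \sqrt{g} \left(3 + g^{2} + 2 g\right)$ ($w{\left(g \right)} = \left(3 + g^{2} + 2 g\right) \sqrt{g} = \sqrt{g} \left(3 + g^{2} + 2 g\right)$)
$h = -529$
$\left(781 + h\right) + w{\left(O{\left(P{\left(-5,-5 \right)} \right)} \right)} = \left(781 - 529\right) + \sqrt{1} \left(3 + 1^{2} + 2 \cdot 1\right) = 252 + 1 \left(3 + 1 + 2\right) = 252 + 1 \cdot 6 = 252 + 6 = 258$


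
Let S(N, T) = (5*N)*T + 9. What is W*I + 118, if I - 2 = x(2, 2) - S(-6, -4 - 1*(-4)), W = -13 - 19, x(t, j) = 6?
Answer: 150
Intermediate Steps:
S(N, T) = 9 + 5*N*T (S(N, T) = 5*N*T + 9 = 9 + 5*N*T)
W = -32
I = -1 (I = 2 + (6 - (9 + 5*(-6)*(-4 - 1*(-4)))) = 2 + (6 - (9 + 5*(-6)*(-4 + 4))) = 2 + (6 - (9 + 5*(-6)*0)) = 2 + (6 - (9 + 0)) = 2 + (6 - 1*9) = 2 + (6 - 9) = 2 - 3 = -1)
W*I + 118 = -32*(-1) + 118 = 32 + 118 = 150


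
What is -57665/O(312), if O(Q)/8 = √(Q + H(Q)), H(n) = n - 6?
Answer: -57665*√618/4944 ≈ -289.95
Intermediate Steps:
H(n) = -6 + n
O(Q) = 8*√(-6 + 2*Q) (O(Q) = 8*√(Q + (-6 + Q)) = 8*√(-6 + 2*Q))
-57665/O(312) = -57665*1/(8*√(-6 + 2*312)) = -57665*1/(8*√(-6 + 624)) = -57665*√618/4944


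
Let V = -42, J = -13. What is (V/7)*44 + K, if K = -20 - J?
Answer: -271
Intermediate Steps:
K = -7 (K = -20 - 1*(-13) = -20 + 13 = -7)
(V/7)*44 + K = -42/7*44 - 7 = -42*⅐*44 - 7 = -6*44 - 7 = -264 - 7 = -271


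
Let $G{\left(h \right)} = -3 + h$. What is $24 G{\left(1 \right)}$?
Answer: $-48$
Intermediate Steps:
$24 G{\left(1 \right)} = 24 \left(-3 + 1\right) = 24 \left(-2\right) = -48$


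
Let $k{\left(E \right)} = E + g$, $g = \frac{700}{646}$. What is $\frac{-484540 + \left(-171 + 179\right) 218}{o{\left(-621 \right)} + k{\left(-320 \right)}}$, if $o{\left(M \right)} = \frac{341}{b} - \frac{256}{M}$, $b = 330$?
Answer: $\frac{968406700680}{636792529} \approx 1520.8$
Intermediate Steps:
$o{\left(M \right)} = \frac{31}{30} - \frac{256}{M}$ ($o{\left(M \right)} = \frac{341}{330} - \frac{256}{M} = 341 \cdot \frac{1}{330} - \frac{256}{M} = \frac{31}{30} - \frac{256}{M}$)
$g = \frac{350}{323}$ ($g = 700 \cdot \frac{1}{646} = \frac{350}{323} \approx 1.0836$)
$k{\left(E \right)} = \frac{350}{323} + E$ ($k{\left(E \right)} = E + \frac{350}{323} = \frac{350}{323} + E$)
$\frac{-484540 + \left(-171 + 179\right) 218}{o{\left(-621 \right)} + k{\left(-320 \right)}} = \frac{-484540 + \left(-171 + 179\right) 218}{\left(\frac{31}{30} - \frac{256}{-621}\right) + \left(\frac{350}{323} - 320\right)} = \frac{-484540 + 8 \cdot 218}{\left(\frac{31}{30} - - \frac{256}{621}\right) - \frac{103010}{323}} = \frac{-484540 + 1744}{\left(\frac{31}{30} + \frac{256}{621}\right) - \frac{103010}{323}} = - \frac{482796}{\frac{8977}{6210} - \frac{103010}{323}} = - \frac{482796}{- \frac{636792529}{2005830}} = \left(-482796\right) \left(- \frac{2005830}{636792529}\right) = \frac{968406700680}{636792529}$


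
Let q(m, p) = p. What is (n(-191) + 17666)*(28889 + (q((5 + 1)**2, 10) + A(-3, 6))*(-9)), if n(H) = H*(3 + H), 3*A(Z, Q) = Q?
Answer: 1541913294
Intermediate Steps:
A(Z, Q) = Q/3
(n(-191) + 17666)*(28889 + (q((5 + 1)**2, 10) + A(-3, 6))*(-9)) = (-191*(3 - 191) + 17666)*(28889 + (10 + (1/3)*6)*(-9)) = (-191*(-188) + 17666)*(28889 + (10 + 2)*(-9)) = (35908 + 17666)*(28889 + 12*(-9)) = 53574*(28889 - 108) = 53574*28781 = 1541913294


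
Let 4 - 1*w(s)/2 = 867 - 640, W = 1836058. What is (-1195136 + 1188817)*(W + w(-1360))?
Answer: -11599232228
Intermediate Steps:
w(s) = -446 (w(s) = 8 - 2*(867 - 640) = 8 - 2*227 = 8 - 454 = -446)
(-1195136 + 1188817)*(W + w(-1360)) = (-1195136 + 1188817)*(1836058 - 446) = -6319*1835612 = -11599232228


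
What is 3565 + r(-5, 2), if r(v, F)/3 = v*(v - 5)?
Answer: 3715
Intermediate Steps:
r(v, F) = 3*v*(-5 + v) (r(v, F) = 3*(v*(v - 5)) = 3*(v*(-5 + v)) = 3*v*(-5 + v))
3565 + r(-5, 2) = 3565 + 3*(-5)*(-5 - 5) = 3565 + 3*(-5)*(-10) = 3565 + 150 = 3715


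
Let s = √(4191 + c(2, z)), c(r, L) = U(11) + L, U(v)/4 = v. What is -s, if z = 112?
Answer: -3*√483 ≈ -65.932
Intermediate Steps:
U(v) = 4*v
c(r, L) = 44 + L (c(r, L) = 4*11 + L = 44 + L)
s = 3*√483 (s = √(4191 + (44 + 112)) = √(4191 + 156) = √4347 = 3*√483 ≈ 65.932)
-s = -3*√483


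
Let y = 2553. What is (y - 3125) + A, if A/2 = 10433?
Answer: 20294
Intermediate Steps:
A = 20866 (A = 2*10433 = 20866)
(y - 3125) + A = (2553 - 3125) + 20866 = -572 + 20866 = 20294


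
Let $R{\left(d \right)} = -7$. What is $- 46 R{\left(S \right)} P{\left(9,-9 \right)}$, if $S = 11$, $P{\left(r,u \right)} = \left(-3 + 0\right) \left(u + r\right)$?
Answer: $0$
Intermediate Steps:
$P{\left(r,u \right)} = - 3 r - 3 u$ ($P{\left(r,u \right)} = - 3 \left(r + u\right) = - 3 r - 3 u$)
$- 46 R{\left(S \right)} P{\left(9,-9 \right)} = \left(-46\right) \left(-7\right) \left(\left(-3\right) 9 - -27\right) = 322 \left(-27 + 27\right) = 322 \cdot 0 = 0$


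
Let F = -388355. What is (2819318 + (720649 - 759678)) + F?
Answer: 2391934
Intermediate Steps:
(2819318 + (720649 - 759678)) + F = (2819318 + (720649 - 759678)) - 388355 = (2819318 - 39029) - 388355 = 2780289 - 388355 = 2391934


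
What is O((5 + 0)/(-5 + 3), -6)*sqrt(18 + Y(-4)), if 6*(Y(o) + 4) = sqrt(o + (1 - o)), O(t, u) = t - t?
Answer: 0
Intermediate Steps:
O(t, u) = 0
Y(o) = -23/6 (Y(o) = -4 + sqrt(o + (1 - o))/6 = -4 + sqrt(1)/6 = -4 + (1/6)*1 = -4 + 1/6 = -23/6)
O((5 + 0)/(-5 + 3), -6)*sqrt(18 + Y(-4)) = 0*sqrt(18 - 23/6) = 0*sqrt(85/6) = 0*(sqrt(510)/6) = 0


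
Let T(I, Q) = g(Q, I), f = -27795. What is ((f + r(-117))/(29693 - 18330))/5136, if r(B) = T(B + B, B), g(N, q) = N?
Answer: -1163/2431682 ≈ -0.00047827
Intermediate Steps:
T(I, Q) = Q
r(B) = B
((f + r(-117))/(29693 - 18330))/5136 = ((-27795 - 117)/(29693 - 18330))/5136 = -27912/11363*(1/5136) = -27912*1/11363*(1/5136) = -27912/11363*1/5136 = -1163/2431682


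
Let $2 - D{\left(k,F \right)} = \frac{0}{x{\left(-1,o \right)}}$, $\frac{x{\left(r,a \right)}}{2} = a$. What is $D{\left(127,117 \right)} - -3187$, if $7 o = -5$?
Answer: $3189$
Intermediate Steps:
$o = - \frac{5}{7}$ ($o = \frac{1}{7} \left(-5\right) = - \frac{5}{7} \approx -0.71429$)
$x{\left(r,a \right)} = 2 a$
$D{\left(k,F \right)} = 2$ ($D{\left(k,F \right)} = 2 - \frac{0}{2 \left(- \frac{5}{7}\right)} = 2 - \frac{0}{- \frac{10}{7}} = 2 - 0 \left(- \frac{7}{10}\right) = 2 - 0 = 2 + 0 = 2$)
$D{\left(127,117 \right)} - -3187 = 2 - -3187 = 2 + 3187 = 3189$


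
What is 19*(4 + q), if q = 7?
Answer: 209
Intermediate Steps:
19*(4 + q) = 19*(4 + 7) = 19*11 = 209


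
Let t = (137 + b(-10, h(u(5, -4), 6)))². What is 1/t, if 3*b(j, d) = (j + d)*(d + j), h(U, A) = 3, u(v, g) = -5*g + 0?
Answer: 9/211600 ≈ 4.2533e-5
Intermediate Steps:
u(v, g) = -5*g
b(j, d) = (d + j)²/3 (b(j, d) = ((j + d)*(d + j))/3 = ((d + j)*(d + j))/3 = (d + j)²/3)
t = 211600/9 (t = (137 + (3 - 10)²/3)² = (137 + (⅓)*(-7)²)² = (137 + (⅓)*49)² = (137 + 49/3)² = (460/3)² = 211600/9 ≈ 23511.)
1/t = 1/(211600/9) = 9/211600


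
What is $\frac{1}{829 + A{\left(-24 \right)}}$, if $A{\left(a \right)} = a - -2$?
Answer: $\frac{1}{807} \approx 0.0012392$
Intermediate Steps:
$A{\left(a \right)} = 2 + a$ ($A{\left(a \right)} = a + 2 = 2 + a$)
$\frac{1}{829 + A{\left(-24 \right)}} = \frac{1}{829 + \left(2 - 24\right)} = \frac{1}{829 - 22} = \frac{1}{807}$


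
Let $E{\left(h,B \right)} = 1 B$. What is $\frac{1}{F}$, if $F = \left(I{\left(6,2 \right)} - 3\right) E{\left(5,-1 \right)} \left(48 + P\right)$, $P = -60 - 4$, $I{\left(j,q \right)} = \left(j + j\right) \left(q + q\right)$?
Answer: $\frac{1}{720} \approx 0.0013889$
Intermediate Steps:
$E{\left(h,B \right)} = B$
$I{\left(j,q \right)} = 4 j q$ ($I{\left(j,q \right)} = 2 j 2 q = 4 j q$)
$P = -64$ ($P = -60 - 4 = -64$)
$F = 720$ ($F = \left(4 \cdot 6 \cdot 2 - 3\right) \left(-1\right) \left(48 - 64\right) = \left(48 - 3\right) \left(-1\right) \left(-16\right) = 45 \left(-1\right) \left(-16\right) = \left(-45\right) \left(-16\right) = 720$)
$\frac{1}{F} = \frac{1}{720}$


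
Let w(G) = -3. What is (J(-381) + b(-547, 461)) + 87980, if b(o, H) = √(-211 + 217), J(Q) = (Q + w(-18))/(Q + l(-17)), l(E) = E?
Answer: 17508212/199 + √6 ≈ 87983.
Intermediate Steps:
J(Q) = (-3 + Q)/(-17 + Q) (J(Q) = (Q - 3)/(Q - 17) = (-3 + Q)/(-17 + Q))
b(o, H) = √6
(J(-381) + b(-547, 461)) + 87980 = ((-3 - 381)/(-17 - 381) + √6) + 87980 = (-384/(-398) + √6) + 87980 = (-1/398*(-384) + √6) + 87980 = (192/199 + √6) + 87980 = 17508212/199 + √6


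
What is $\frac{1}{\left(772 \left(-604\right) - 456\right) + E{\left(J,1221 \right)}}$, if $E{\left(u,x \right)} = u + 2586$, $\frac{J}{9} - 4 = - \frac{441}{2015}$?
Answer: $- \frac{2015}{935209799} \approx -2.1546 \cdot 10^{-6}$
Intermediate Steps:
$J = \frac{68571}{2015}$ ($J = 36 + 9 \left(- \frac{441}{2015}\right) = 36 - \frac{3969}{2015} = \frac{68571}{2015} \approx 34.03$)
$E{\left(u,x \right)} = 2586 + u$
$\frac{1}{\left(772 \left(-604\right) - 456\right) + E{\left(J,1221 \right)}} = \frac{1}{\left(772 \left(-604\right) - 456\right) + \left(2586 + \frac{68571}{2015}\right)} = \frac{1}{\left(-466288 - 456\right) + \frac{5279361}{2015}} = \frac{1}{-466744 + \frac{5279361}{2015}} = \frac{1}{- \frac{935209799}{2015}} = - \frac{2015}{935209799}$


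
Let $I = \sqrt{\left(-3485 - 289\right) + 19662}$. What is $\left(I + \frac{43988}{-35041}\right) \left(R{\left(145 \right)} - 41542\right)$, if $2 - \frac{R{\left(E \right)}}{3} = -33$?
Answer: $\frac{1822730756}{35041} - 165748 \sqrt{993} \approx -5.171 \cdot 10^{6}$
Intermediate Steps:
$R{\left(E \right)} = 105$ ($R{\left(E \right)} = 6 - -99 = 6 + 99 = 105$)
$I = 4 \sqrt{993}$ ($I = \sqrt{-3774 + 19662} = \sqrt{15888} = 4 \sqrt{993} \approx 126.05$)
$\left(I + \frac{43988}{-35041}\right) \left(R{\left(145 \right)} - 41542\right) = \left(4 \sqrt{993} + \frac{43988}{-35041}\right) \left(105 - 41542\right) = \left(4 \sqrt{993} + 43988 \left(- \frac{1}{35041}\right)\right) \left(-41437\right) = \left(4 \sqrt{993} - \frac{43988}{35041}\right) \left(-41437\right) = \left(- \frac{43988}{35041} + 4 \sqrt{993}\right) \left(-41437\right) = \frac{1822730756}{35041} - 165748 \sqrt{993}$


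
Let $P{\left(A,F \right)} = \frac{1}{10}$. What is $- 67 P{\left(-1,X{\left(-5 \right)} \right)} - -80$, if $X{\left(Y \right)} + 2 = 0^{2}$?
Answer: $\frac{733}{10} \approx 73.3$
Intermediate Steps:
$X{\left(Y \right)} = -2$ ($X{\left(Y \right)} = -2 + 0^{2} = -2 + 0 = -2$)
$P{\left(A,F \right)} = \frac{1}{10}$
$- 67 P{\left(-1,X{\left(-5 \right)} \right)} - -80 = \left(-67\right) \frac{1}{10} - -80 = - \frac{67}{10} + 80 = \frac{733}{10}$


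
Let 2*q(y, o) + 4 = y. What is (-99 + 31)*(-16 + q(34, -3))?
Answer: 68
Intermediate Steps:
q(y, o) = -2 + y/2
(-99 + 31)*(-16 + q(34, -3)) = (-99 + 31)*(-16 + (-2 + (½)*34)) = -68*(-16 + (-2 + 17)) = -68*(-16 + 15) = -68*(-1) = 68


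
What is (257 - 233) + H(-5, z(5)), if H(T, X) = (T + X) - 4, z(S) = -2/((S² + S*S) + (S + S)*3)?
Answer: 599/40 ≈ 14.975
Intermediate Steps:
z(S) = -2/(2*S² + 6*S) (z(S) = -2/((S² + S²) + (2*S)*3) = -2/(2*S² + 6*S))
H(T, X) = -4 + T + X
(257 - 233) + H(-5, z(5)) = (257 - 233) + (-4 - 5 - 1/(5*(3 + 5))) = 24 + (-4 - 5 - 1*⅕/8) = 24 + (-4 - 5 - 1*⅕*⅛) = 24 + (-4 - 5 - 1/40) = 24 - 361/40 = 599/40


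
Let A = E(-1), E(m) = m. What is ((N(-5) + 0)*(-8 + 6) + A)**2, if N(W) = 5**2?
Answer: 2601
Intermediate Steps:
N(W) = 25
A = -1
((N(-5) + 0)*(-8 + 6) + A)**2 = ((25 + 0)*(-8 + 6) - 1)**2 = (25*(-2) - 1)**2 = (-50 - 1)**2 = (-51)**2 = 2601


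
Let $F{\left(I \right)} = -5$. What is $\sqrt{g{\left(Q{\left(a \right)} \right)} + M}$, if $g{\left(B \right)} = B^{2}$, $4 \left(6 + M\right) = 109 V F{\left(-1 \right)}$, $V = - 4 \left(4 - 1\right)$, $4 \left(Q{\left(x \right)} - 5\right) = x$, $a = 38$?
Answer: $\frac{\sqrt{7357}}{2} \approx 42.886$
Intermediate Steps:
$Q{\left(x \right)} = 5 + \frac{x}{4}$
$V = -12$ ($V = \left(-4\right) 3 = -12$)
$M = 1629$ ($M = -6 + \frac{109 \left(-12\right) \left(-5\right)}{4} = -6 + \frac{\left(-1308\right) \left(-5\right)}{4} = -6 + \frac{1}{4} \cdot 6540 = -6 + 1635 = 1629$)
$\sqrt{g{\left(Q{\left(a \right)} \right)} + M} = \sqrt{\left(5 + \frac{1}{4} \cdot 38\right)^{2} + 1629} = \sqrt{\left(5 + \frac{19}{2}\right)^{2} + 1629} = \sqrt{\left(\frac{29}{2}\right)^{2} + 1629} = \sqrt{\frac{841}{4} + 1629} = \sqrt{\frac{7357}{4}} = \frac{\sqrt{7357}}{2}$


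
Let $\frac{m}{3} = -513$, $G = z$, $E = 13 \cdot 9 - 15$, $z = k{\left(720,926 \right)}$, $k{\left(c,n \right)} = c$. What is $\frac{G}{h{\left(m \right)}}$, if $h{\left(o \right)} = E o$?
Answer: $- \frac{40}{8721} \approx -0.0045866$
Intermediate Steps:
$z = 720$
$E = 102$ ($E = 117 - 15 = 102$)
$G = 720$
$m = -1539$ ($m = 3 \left(-513\right) = -1539$)
$h{\left(o \right)} = 102 o$
$\frac{G}{h{\left(m \right)}} = \frac{720}{102 \left(-1539\right)} = \frac{720}{-156978} = 720 \left(- \frac{1}{156978}\right) = - \frac{40}{8721}$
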